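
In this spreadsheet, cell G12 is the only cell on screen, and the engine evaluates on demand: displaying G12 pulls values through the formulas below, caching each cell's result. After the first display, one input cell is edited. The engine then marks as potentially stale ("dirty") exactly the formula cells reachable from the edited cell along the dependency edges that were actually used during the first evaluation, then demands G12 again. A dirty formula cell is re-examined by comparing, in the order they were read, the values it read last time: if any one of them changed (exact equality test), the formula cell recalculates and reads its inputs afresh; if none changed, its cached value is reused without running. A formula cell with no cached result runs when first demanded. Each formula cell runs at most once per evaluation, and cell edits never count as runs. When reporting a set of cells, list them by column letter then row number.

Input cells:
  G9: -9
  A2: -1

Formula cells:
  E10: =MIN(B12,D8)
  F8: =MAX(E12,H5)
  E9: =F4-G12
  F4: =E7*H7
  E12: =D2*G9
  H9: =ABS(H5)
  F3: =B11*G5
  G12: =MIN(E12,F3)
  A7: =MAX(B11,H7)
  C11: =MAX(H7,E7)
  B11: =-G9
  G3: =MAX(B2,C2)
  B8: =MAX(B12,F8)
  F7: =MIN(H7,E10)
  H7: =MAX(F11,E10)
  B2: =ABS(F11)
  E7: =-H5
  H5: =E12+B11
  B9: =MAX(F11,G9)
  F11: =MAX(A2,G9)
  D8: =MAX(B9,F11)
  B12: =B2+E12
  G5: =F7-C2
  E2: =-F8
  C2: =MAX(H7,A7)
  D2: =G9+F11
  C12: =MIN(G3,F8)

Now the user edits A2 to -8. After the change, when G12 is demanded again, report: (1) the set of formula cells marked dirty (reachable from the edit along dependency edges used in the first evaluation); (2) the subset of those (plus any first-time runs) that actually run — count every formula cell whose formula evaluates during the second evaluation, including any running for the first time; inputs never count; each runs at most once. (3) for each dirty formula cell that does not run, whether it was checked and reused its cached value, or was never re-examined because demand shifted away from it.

Dirty set: A7, B2, B9, B12, C2, D2, D8, E10, E12, F3, F7, F11, G5, G12, H7.
Run set: A7, B2, B9, B12, C2, D2, D8, E10, E12, F3, F7, F11, G5, G12, H7 (15 run).
All dirty formula cells ended up running.

Initial pass — values computed on the first demand:
  B11 = -(-9) = 9
  F11 = MAX(-1, -9) = -1
  B2 = ABS(-1) = 1
  B9 = MAX(-1, -9) = -1
  D2 = -9 + -1 = -10
  D8 = MAX(-1, -1) = -1
  E12 = -10 * -9 = 90
  B12 = 1 + 90 = 91
  E10 = MIN(91, -1) = -1
  H7 = MAX(-1, -1) = -1
  A7 = MAX(9, -1) = 9
  C2 = MAX(-1, 9) = 9
  F7 = MIN(-1, -1) = -1
  G5 = -1 - 9 = -10
  F3 = 9 * -10 = -90
  G12 = MIN(90, -90) = -90

Second demand — change propagation:
  F11: re-runs because A2 -1->-8; new result -8.
  B2: re-runs because F11 -1->-8; new result 8.
  B9: re-runs because F11 -1->-8; new result -8.
  D2: re-runs because F11 -1->-8; new result -17.
  D8: re-runs because B9 -1->-8; F11 -1->-8; new result -8.
  E12: re-runs because D2 -10->-17; new result 153.
  B12: re-runs because B2 1->8; E12 90->153; new result 161.
  E10: re-runs because B12 91->161; D8 -1->-8; new result -8.
  H7: re-runs because F11 -1->-8; E10 -1->-8; new result -8.
  A7: re-runs because H7 -1->-8; new result 9 (unchanged).
  C2: re-runs because H7 -1->-8; new result 9 (unchanged).
  F7: re-runs because H7 -1->-8; E10 -1->-8; new result -8.
  G5: re-runs because F7 -1->-8; new result -17.
  F3: re-runs because G5 -10->-17; new result -153.
  G12: re-runs because E12 90->153; F3 -90->-153; new result -153.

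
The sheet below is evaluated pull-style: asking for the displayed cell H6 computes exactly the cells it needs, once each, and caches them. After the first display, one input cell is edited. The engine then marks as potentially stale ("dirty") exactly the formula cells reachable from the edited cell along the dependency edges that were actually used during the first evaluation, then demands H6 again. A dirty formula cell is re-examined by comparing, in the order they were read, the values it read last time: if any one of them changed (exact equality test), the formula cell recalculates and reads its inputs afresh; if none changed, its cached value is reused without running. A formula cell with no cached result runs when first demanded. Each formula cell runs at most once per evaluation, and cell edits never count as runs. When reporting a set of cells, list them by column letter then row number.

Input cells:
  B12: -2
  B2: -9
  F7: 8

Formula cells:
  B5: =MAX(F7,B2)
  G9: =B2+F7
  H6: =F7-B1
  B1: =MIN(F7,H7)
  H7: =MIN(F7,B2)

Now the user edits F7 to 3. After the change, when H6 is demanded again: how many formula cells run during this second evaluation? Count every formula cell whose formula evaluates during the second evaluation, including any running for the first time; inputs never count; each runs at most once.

3 formula cells run: B1, H6, H7.

First demand of the output computes:
  H7 = MIN(8, -9) = -9
  B1 = MIN(8, -9) = -9
  H6 = 8 - -9 = 17

After the edit, cleaning proceeds:
  H7: a read changed (F7 8->3) — executes, giving -9 — identical to its old value.
  B1: a read changed (F7 8->3) — executes, giving -9 — identical to its old value.
  H6: a read changed (F7 8->3) — executes, giving 12.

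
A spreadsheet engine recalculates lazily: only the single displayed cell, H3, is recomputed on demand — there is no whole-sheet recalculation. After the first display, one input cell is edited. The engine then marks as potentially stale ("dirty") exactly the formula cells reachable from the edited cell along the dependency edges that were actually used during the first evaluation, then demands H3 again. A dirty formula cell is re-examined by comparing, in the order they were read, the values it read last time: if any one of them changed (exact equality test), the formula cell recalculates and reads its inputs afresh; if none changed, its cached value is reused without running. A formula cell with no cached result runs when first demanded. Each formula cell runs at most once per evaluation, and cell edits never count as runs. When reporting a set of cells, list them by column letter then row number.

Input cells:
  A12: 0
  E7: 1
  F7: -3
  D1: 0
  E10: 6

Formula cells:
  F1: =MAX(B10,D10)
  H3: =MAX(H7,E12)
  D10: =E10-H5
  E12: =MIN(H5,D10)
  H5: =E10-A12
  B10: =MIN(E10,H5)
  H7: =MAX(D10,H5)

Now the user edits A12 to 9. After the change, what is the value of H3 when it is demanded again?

First evaluation (everything demanded from the output):
  H5 = 6 - 0 = 6
  D10 = 6 - 6 = 0
  E12 = MIN(6, 0) = 0
  H7 = MAX(0, 6) = 6
  H3 = MAX(6, 0) = 6

Propagation after the edit:
  H5: runs — A12 0->9; result -3.
  D10: runs — H5 6->-3; result 9.
  E12: runs — H5 6->-3; D10 0->9; result -3.
  H7: runs — D10 0->9; H5 6->-3; result 9.
  H3: runs — H7 6->9; E12 0->-3; result 9.

New value of H3: 9.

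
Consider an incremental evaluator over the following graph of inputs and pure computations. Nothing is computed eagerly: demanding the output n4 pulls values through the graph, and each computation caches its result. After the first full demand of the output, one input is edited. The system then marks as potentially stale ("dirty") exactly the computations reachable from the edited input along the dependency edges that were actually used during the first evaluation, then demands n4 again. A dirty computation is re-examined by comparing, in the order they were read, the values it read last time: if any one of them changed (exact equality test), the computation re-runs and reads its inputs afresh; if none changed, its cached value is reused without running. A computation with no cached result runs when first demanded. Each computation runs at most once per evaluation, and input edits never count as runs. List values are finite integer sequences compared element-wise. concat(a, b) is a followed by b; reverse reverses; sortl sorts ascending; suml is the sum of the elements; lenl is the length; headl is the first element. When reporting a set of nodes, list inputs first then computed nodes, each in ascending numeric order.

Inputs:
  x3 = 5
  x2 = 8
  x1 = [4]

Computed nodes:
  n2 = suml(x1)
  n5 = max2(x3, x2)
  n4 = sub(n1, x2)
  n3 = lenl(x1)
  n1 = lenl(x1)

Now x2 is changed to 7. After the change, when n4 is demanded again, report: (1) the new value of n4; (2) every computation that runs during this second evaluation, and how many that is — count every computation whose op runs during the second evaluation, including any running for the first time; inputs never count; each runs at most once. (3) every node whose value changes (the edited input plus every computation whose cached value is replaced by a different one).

n4 now evaluates to -6.
Run set: n4 (1 run).
Changed values: x2, n4.

Initial pass — values computed on the first demand:
  n1 = lenl([4]) = 1
  n4 = sub(1, 8) = -7

Second demand — change propagation:
  n4: re-runs because x2 8->7; new result -6.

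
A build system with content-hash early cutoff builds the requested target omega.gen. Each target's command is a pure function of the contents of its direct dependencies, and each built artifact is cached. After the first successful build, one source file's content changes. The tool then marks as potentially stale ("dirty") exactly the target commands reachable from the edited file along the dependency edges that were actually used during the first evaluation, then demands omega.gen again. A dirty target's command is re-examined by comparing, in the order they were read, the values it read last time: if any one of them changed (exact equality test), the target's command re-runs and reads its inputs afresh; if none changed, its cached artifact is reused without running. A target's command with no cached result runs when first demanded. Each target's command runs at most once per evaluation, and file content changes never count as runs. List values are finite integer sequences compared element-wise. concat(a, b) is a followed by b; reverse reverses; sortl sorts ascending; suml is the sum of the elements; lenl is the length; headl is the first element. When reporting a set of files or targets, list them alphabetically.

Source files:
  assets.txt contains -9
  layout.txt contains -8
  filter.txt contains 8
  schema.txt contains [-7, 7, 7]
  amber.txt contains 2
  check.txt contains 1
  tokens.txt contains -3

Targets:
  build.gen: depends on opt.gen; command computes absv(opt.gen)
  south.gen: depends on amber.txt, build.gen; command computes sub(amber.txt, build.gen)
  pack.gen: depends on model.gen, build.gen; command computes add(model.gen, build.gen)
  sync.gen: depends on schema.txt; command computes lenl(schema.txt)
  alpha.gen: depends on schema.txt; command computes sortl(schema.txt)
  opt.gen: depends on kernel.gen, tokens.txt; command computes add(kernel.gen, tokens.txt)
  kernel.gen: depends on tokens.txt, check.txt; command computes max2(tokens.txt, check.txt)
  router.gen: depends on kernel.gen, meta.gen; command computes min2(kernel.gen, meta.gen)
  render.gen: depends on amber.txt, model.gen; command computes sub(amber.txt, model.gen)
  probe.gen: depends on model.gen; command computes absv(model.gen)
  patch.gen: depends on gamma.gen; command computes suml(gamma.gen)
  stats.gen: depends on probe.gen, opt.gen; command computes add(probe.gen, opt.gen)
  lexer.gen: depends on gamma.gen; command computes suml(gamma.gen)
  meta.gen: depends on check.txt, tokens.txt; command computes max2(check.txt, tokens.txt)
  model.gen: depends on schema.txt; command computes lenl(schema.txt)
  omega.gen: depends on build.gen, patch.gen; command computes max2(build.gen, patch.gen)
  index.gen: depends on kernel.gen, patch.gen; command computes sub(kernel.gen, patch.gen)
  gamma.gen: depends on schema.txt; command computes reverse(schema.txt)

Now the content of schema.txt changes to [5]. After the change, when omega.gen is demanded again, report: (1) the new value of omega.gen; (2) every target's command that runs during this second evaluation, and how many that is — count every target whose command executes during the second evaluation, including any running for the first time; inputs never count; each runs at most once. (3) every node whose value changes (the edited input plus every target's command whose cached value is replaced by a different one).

First evaluation (everything demanded from the output):
  gamma.gen = reverse([-7, 7, 7]) = [7, 7, -7]
  kernel.gen = max2(-3, 1) = 1
  opt.gen = add(1, -3) = -2
  build.gen = absv(-2) = 2
  patch.gen = suml([7, 7, -7]) = 7
  omega.gen = max2(2, 7) = 7

Propagation after the edit:
  gamma.gen: runs — schema.txt [-7, 7, 7]->[5]; result [5].
  patch.gen: runs — gamma.gen [7, 7, -7]->[5]; result 5.
  omega.gen: runs — patch.gen 7->5; result 5.

New value of omega.gen: 5.
Target commands that run: gamma.gen, omega.gen, patch.gen — 3 in total.
Values that change: gamma.gen, omega.gen, patch.gen, schema.txt.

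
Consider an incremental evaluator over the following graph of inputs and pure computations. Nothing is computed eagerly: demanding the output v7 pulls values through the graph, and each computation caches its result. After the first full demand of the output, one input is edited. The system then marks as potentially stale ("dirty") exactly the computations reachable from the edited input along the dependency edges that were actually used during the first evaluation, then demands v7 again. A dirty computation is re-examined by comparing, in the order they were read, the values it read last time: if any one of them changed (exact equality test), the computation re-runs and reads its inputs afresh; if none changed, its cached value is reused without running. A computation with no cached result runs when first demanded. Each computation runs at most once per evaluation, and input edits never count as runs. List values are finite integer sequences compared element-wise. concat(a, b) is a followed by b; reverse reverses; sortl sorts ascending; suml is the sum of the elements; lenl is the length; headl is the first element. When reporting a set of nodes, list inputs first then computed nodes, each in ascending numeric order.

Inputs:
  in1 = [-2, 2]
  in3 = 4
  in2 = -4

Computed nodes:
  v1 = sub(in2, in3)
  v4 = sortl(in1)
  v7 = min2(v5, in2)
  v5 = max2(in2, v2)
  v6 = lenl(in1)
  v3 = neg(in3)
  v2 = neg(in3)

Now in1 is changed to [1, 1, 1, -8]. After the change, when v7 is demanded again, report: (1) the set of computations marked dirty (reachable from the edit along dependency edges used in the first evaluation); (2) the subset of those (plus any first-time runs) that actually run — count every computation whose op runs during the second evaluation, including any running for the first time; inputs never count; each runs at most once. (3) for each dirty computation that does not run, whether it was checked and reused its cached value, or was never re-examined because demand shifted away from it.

Dirty set: none.
Run set: none (0 run).
All dirty computations ended up running.
The important point: nothing the output needs ever reads in1, so the edit is invisible to it.

Initial pass — values computed on the first demand:
  v2 = neg(4) = -4
  v5 = max2(-4, -4) = -4
  v7 = min2(-4, -4) = -4

Second demand — change propagation:
  no demanded computation ever read in1, so the edit dirties nothing and nothing runs.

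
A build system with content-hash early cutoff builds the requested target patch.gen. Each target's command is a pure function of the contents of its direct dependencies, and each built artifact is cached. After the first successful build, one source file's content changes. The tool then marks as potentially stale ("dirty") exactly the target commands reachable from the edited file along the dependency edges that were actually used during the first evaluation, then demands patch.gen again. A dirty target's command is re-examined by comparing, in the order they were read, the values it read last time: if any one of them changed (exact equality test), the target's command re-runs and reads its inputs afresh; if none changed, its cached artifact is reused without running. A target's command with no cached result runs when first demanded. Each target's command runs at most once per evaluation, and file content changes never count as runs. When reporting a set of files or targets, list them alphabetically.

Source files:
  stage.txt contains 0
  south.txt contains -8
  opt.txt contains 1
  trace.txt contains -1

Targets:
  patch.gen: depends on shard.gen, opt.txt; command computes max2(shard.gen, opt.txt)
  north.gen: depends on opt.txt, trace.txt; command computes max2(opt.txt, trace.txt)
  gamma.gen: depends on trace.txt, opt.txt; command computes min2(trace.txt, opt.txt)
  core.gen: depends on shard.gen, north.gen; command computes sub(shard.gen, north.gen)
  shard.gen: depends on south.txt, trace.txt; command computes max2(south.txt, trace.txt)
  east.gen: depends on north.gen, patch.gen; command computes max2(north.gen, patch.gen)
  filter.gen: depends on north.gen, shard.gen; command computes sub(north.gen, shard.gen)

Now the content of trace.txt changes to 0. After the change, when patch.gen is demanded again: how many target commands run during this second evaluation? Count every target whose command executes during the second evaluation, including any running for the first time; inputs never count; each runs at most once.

Target commands that run: patch.gen, shard.gen — 2 in total.

First evaluation (everything demanded from the output):
  shard.gen = max2(-8, -1) = -1
  patch.gen = max2(-1, 1) = 1

Propagation after the edit:
  shard.gen: runs — trace.txt -1->0; result 0.
  patch.gen: runs — shard.gen -1->0; result 1 (same value as before).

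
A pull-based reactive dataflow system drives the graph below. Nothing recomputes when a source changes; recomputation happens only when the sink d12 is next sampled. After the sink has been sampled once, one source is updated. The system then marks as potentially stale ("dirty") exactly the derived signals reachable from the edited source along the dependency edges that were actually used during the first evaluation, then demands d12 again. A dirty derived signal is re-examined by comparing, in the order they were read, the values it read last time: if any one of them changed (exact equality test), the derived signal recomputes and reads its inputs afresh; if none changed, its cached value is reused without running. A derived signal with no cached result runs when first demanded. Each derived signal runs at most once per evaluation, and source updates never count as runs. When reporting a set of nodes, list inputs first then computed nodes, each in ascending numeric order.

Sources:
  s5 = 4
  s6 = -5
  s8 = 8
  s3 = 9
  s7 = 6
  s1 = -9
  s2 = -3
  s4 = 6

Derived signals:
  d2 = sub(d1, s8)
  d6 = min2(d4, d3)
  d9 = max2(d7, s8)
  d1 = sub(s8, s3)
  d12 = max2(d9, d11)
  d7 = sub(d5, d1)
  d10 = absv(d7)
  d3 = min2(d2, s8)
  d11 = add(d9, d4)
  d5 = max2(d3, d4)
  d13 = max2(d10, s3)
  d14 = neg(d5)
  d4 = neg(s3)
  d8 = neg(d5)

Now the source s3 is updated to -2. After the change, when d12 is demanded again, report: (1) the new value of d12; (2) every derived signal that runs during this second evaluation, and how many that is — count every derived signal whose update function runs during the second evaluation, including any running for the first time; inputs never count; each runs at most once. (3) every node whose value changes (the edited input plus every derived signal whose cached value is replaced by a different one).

New value of d12: 10.
Derived signals that run: d1, d2, d3, d4, d5, d7, d11, d12 — 8 in total.
Values that change: s3, d1, d2, d3, d4, d5, d11, d12.
Key observation: the cutoff stops propagation at d9 — its inputs' values are unchanged, so it reuses its cache.

First evaluation (everything demanded from the output):
  d1 = sub(8, 9) = -1
  d2 = sub(-1, 8) = -9
  d3 = min2(-9, 8) = -9
  d4 = neg(9) = -9
  d5 = max2(-9, -9) = -9
  d7 = sub(-9, -1) = -8
  d9 = max2(-8, 8) = 8
  d11 = add(8, -9) = -1
  d12 = max2(8, -1) = 8

Propagation after the edit:
  d1: runs — s3 9->-2; result 10.
  d2: runs — d1 -1->10; result 2.
  d3: runs — d2 -9->2; result 2.
  d4: runs — s3 9->-2; result 2.
  d5: runs — d3 -9->2; d4 -9->2; result 2.
  d7: runs — d5 -9->2; d1 -1->10; result -8 (same value as before).
  d9: checked — values it read are unchanged (d7 unchanged, s8 unchanged); reused cached 8 without running.
  d11: runs — d4 -9->2; result 10.
  d12: runs — d11 -1->10; result 10.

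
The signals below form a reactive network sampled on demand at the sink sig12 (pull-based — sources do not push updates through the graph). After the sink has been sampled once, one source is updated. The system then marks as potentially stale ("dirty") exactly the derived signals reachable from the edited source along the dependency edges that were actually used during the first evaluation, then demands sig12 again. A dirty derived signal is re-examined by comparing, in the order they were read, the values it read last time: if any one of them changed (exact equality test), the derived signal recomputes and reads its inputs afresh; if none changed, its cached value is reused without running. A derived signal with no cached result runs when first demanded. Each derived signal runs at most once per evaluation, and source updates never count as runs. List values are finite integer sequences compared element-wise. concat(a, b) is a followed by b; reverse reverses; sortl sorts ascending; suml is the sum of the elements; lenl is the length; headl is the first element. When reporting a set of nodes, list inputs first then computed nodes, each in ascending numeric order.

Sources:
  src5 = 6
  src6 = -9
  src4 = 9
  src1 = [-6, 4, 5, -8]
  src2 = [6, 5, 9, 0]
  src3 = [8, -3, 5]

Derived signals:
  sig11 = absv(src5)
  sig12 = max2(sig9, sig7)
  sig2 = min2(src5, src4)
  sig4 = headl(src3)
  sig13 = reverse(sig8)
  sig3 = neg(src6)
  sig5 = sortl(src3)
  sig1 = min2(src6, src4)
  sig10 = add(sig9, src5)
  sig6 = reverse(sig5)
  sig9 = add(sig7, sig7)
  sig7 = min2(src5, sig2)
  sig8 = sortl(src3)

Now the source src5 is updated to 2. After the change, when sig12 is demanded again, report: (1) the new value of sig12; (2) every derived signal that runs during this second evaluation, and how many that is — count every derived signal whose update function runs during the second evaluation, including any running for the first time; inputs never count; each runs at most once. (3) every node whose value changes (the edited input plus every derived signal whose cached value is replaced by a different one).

sig12 now evaluates to 4.
Run set: sig2, sig7, sig9, sig12 (4 run).
Changed values: src5, sig2, sig7, sig9, sig12.

Initial pass — values computed on the first demand:
  sig2 = min2(6, 9) = 6
  sig7 = min2(6, 6) = 6
  sig9 = add(6, 6) = 12
  sig12 = max2(12, 6) = 12

Second demand — change propagation:
  sig2: re-runs because src5 6->2; new result 2.
  sig7: re-runs because src5 6->2; sig2 6->2; new result 2.
  sig9: re-runs because sig7 6->2; sig7 6->2; new result 4.
  sig12: re-runs because sig9 12->4; sig7 6->2; new result 4.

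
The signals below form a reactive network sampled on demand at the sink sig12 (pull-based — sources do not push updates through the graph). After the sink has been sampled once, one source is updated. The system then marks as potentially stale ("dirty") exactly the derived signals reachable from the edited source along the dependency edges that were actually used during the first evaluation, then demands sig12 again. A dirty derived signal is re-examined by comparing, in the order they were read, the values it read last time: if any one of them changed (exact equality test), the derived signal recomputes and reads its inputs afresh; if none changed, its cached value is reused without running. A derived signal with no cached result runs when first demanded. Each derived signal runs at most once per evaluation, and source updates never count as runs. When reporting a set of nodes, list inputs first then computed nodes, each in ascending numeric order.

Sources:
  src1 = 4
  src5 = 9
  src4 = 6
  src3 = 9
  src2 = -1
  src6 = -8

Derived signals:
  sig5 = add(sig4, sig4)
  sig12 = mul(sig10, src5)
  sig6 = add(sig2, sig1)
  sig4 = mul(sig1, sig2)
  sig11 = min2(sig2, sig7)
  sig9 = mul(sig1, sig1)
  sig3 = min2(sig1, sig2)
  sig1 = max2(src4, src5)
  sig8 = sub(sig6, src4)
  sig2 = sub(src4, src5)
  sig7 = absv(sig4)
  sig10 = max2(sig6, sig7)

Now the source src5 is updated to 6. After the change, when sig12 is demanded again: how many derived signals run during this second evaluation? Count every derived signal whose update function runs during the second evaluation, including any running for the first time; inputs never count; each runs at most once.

Initial pass — values computed on the first demand:
  sig1 = max2(6, 9) = 9
  sig2 = sub(6, 9) = -3
  sig4 = mul(9, -3) = -27
  sig6 = add(-3, 9) = 6
  sig7 = absv(-27) = 27
  sig10 = max2(6, 27) = 27
  sig12 = mul(27, 9) = 243

Second demand — change propagation:
  sig1: re-runs because src5 9->6; new result 6.
  sig2: re-runs because src5 9->6; new result 0.
  sig4: re-runs because sig1 9->6; sig2 -3->0; new result 0.
  sig6: re-runs because sig2 -3->0; sig1 9->6; new result 6 (unchanged).
  sig7: re-runs because sig4 -27->0; new result 0.
  sig10: re-runs because sig7 27->0; new result 6.
  sig12: re-runs because sig10 27->6; src5 9->6; new result 36.

Run set: sig1, sig2, sig4, sig6, sig7, sig10, sig12 (7 run).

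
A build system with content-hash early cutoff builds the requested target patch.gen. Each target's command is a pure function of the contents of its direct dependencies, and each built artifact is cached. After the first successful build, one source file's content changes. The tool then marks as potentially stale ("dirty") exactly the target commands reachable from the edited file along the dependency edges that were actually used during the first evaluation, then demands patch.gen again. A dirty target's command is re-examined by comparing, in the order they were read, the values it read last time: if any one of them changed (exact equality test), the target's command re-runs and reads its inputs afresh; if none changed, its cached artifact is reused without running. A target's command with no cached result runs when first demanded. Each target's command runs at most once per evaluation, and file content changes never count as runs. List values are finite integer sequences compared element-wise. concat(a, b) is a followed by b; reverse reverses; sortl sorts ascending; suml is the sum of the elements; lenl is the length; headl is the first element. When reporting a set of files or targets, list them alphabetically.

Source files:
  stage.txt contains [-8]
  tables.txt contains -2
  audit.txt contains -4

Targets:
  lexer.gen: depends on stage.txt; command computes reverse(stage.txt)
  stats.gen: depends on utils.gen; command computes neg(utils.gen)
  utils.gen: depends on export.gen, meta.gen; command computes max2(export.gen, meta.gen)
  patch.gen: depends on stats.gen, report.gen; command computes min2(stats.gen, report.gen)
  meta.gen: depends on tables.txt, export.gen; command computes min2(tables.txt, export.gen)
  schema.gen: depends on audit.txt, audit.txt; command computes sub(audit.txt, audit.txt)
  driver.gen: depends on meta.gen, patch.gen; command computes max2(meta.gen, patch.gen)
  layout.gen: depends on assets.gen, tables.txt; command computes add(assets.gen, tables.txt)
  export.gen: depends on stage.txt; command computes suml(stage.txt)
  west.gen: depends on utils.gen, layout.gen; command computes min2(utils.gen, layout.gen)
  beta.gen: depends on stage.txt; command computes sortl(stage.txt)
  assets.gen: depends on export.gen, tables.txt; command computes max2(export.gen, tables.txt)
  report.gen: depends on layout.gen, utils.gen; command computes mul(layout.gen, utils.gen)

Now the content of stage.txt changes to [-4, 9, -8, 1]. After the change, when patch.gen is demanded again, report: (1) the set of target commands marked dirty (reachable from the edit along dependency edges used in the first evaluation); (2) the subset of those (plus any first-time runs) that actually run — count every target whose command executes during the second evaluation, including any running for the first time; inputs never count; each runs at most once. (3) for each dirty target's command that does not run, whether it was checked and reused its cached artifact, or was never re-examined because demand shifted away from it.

Marked dirty: assets.gen, export.gen, layout.gen, meta.gen, patch.gen, report.gen, stats.gen, utils.gen.
Target commands that run: assets.gen, export.gen, meta.gen, patch.gen, report.gen, stats.gen, utils.gen — 7 in total.
Checked but reused from cache: layout.gen.
Key observation: the cutoff stops propagation at layout.gen — its inputs' values are unchanged, so it reuses its cache.

First evaluation (everything demanded from the output):
  export.gen = suml([-8]) = -8
  assets.gen = max2(-8, -2) = -2
  layout.gen = add(-2, -2) = -4
  meta.gen = min2(-2, -8) = -8
  utils.gen = max2(-8, -8) = -8
  report.gen = mul(-4, -8) = 32
  stats.gen = neg(-8) = 8
  patch.gen = min2(8, 32) = 8

Propagation after the edit:
  export.gen: runs — stage.txt [-8]->[-4, 9, -8, 1]; result -2.
  assets.gen: runs — export.gen -8->-2; result -2 (same value as before).
  layout.gen: checked — values it read are unchanged (assets.gen unchanged, tables.txt unchanged); reused cached -4 without running.
  meta.gen: runs — export.gen -8->-2; result -2.
  utils.gen: runs — export.gen -8->-2; meta.gen -8->-2; result -2.
  report.gen: runs — utils.gen -8->-2; result 8.
  stats.gen: runs — utils.gen -8->-2; result 2.
  patch.gen: runs — stats.gen 8->2; report.gen 32->8; result 2.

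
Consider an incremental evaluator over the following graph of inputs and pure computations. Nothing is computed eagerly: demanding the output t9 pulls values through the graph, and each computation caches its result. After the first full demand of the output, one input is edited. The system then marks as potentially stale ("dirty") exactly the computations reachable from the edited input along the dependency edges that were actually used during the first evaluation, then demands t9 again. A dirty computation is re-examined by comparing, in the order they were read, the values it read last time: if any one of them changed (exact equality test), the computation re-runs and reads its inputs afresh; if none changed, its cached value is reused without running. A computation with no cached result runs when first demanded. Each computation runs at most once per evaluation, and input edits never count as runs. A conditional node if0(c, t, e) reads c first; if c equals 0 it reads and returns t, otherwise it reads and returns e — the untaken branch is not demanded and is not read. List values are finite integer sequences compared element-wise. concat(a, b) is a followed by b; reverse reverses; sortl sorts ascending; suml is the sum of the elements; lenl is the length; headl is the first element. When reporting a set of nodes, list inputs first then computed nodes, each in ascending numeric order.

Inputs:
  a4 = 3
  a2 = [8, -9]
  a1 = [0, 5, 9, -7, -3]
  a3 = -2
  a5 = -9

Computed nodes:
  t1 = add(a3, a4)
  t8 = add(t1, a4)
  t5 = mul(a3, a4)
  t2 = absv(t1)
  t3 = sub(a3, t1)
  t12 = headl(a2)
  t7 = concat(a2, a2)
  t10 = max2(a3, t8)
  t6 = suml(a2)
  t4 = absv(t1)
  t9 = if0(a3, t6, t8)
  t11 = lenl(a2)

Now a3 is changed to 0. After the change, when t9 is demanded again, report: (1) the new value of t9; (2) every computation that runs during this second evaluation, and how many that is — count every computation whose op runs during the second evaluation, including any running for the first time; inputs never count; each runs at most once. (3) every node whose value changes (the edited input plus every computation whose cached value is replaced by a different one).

Initial pass — values computed on the first demand:
  t1 = add(-2, 3) = 1
  t8 = add(1, 3) = 4
  t9 = if0(a3=-2 -> else branch t8) = 4

Second demand — change propagation:
  t1: dirty yet unreached — the second evaluation never asks for it.
  t6: newly demanded (no cache) — executes and yields -1.
  t8: dirty yet unreached — the second evaluation never asks for it.
  t9: re-runs because a3 -2->0; new result -1.

The important point: the flipped condition redirects demand; t1, t8 are left stale, never re-checked.

t9 now evaluates to -1.
Run set: t6, t9 (2 run).
Changed values: a3, t9.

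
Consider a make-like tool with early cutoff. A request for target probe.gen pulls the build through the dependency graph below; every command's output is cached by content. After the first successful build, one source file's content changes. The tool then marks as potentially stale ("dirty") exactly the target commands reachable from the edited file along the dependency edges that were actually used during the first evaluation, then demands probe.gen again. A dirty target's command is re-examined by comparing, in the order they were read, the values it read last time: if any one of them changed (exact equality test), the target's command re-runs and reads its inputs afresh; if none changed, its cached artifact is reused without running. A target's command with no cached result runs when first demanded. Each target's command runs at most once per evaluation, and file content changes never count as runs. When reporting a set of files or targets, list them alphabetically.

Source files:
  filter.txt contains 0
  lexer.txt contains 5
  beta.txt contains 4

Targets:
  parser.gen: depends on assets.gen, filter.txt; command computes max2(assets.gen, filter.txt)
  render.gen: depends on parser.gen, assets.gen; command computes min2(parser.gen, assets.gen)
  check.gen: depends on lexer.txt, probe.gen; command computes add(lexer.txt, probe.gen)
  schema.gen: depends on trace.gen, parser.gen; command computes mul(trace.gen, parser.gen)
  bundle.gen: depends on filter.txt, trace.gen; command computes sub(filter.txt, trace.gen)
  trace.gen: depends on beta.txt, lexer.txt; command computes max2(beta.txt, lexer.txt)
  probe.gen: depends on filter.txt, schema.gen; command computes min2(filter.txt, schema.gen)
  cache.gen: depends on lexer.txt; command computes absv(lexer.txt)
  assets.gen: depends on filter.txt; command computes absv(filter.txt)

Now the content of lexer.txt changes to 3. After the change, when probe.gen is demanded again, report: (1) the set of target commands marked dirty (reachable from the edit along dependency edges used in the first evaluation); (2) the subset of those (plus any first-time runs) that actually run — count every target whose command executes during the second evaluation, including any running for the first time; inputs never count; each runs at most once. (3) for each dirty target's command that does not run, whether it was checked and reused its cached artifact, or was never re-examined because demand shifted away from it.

First demand of the output computes:
  assets.gen = absv(0) = 0
  parser.gen = max2(0, 0) = 0
  trace.gen = max2(4, 5) = 5
  schema.gen = mul(5, 0) = 0
  probe.gen = min2(0, 0) = 0

After the edit, cleaning proceeds:
  trace.gen: a read changed (lexer.txt 5->3) — executes, giving 4.
  schema.gen: a read changed (trace.gen 5->4) — executes, giving 0 — identical to its old value.
  probe.gen: dirty, but its reads are unchanged (filter.txt unchanged, schema.gen unchanged); cached 0 stands.

Note the absorption at schema.gen: it re-runs yet its value is the same, leaving the output's value untouched.

The edit dirties: probe.gen, schema.gen, trace.gen.
2 target commands run: schema.gen, trace.gen.
Cache hits after checking: probe.gen.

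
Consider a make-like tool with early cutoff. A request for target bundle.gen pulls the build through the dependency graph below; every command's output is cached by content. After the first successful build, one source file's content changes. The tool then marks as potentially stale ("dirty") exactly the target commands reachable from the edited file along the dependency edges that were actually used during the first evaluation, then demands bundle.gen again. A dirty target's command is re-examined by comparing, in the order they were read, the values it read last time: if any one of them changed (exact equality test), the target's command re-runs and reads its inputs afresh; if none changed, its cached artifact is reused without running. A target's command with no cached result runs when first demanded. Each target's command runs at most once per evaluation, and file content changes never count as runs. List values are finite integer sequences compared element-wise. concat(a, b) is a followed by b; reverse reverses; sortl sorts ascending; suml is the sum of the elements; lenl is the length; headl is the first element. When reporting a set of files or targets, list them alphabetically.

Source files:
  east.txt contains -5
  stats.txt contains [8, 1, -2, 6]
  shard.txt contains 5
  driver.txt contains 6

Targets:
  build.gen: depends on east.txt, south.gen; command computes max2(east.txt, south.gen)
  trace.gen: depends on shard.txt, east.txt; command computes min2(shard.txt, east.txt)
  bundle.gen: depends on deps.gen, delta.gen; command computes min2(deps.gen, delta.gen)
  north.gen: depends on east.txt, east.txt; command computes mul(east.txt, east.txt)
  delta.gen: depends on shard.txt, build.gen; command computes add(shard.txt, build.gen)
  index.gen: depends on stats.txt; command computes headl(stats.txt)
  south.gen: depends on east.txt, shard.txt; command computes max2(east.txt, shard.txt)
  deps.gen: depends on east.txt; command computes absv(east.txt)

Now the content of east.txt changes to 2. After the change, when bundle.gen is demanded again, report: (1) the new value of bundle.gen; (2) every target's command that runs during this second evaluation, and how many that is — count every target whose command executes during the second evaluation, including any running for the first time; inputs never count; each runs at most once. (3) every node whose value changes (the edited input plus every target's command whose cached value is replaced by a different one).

Demanding bundle.gen again yields 2.
4 target commands run: build.gen, bundle.gen, deps.gen, south.gen.
The nodes whose values change: bundle.gen, deps.gen, east.txt.
Note where the cutoff bites: delta.gen is checked, finds nothing changed, and keeps its cache.

First demand of the output computes:
  deps.gen = absv(-5) = 5
  south.gen = max2(-5, 5) = 5
  build.gen = max2(-5, 5) = 5
  delta.gen = add(5, 5) = 10
  bundle.gen = min2(5, 10) = 5

After the edit, cleaning proceeds:
  deps.gen: a read changed (east.txt -5->2) — executes, giving 2.
  south.gen: a read changed (east.txt -5->2) — executes, giving 5 — identical to its old value.
  build.gen: a read changed (east.txt -5->2) — executes, giving 5 — identical to its old value.
  delta.gen: dirty, but its reads are unchanged (shard.txt unchanged, build.gen unchanged); cached 10 stands.
  bundle.gen: a read changed (deps.gen 5->2) — executes, giving 2.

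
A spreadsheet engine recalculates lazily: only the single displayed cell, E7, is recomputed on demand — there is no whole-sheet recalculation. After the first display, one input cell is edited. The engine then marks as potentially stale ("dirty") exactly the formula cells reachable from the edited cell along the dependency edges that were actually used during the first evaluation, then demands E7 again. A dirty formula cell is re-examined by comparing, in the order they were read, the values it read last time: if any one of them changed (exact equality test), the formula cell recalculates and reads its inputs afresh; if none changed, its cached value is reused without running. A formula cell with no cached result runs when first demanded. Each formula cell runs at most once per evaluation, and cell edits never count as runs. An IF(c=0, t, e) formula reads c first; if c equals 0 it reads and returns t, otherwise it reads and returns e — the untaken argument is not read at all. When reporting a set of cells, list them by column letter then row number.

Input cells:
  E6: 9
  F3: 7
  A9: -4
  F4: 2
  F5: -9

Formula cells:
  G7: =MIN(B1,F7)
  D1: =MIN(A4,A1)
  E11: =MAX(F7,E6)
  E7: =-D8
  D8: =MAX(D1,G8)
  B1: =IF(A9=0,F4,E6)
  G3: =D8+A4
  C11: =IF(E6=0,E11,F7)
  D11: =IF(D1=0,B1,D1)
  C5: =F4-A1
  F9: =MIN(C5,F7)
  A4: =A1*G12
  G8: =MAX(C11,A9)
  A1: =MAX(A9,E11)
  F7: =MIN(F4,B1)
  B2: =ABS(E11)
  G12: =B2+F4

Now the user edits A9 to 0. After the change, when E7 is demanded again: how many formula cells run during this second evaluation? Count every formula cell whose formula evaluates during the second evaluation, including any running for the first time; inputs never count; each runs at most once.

First evaluation (everything demanded from the output):
  B1 = IF(A9=0: A9=-4 -> else branch E6) = 9
  F7 = MIN(2, 9) = 2
  E11 = MAX(2, 9) = 9
  A1 = MAX(-4, 9) = 9
  B2 = ABS(9) = 9
  C11 = IF(E6=0: E6=9 -> else branch F7) = 2
  G8 = MAX(2, -4) = 2
  G12 = 9 + 2 = 11
  A4 = 9 * 11 = 99
  D1 = MIN(99, 9) = 9
  D8 = MAX(9, 2) = 9
  E7 = -(9) = -9

Propagation after the edit:
  B1: runs — A9 -4->0; result 2.
  F7: runs — B1 9->2; result 2 (same value as before).
  E11: checked — values it read are unchanged (F7 unchanged, E6 unchanged); reused cached 9 without running.
  A1: runs — A9 -4->0; result 9 (same value as before).
  B2: checked — values it read are unchanged (E11 unchanged); reused cached 9 without running.
  C11: checked — values it read are unchanged (E6 unchanged, F7 unchanged); reused cached 2 without running.
  G8: runs — A9 -4->0; result 2 (same value as before).
  G12: checked — values it read are unchanged (B2 unchanged, F4 unchanged); reused cached 11 without running.
  A4: checked — values it read are unchanged (A1 unchanged, G12 unchanged); reused cached 99 without running.
  D1: checked — values it read are unchanged (A4 unchanged, A1 unchanged); reused cached 9 without running.
  D8: checked — values it read are unchanged (D1 unchanged, G8 unchanged); reused cached 9 without running.
  E7: checked — values it read are unchanged (D8 unchanged); reused cached -9 without running.

Key observation: the cutoff stops propagation at E11 — its inputs' values are unchanged, so it reuses its cache.

Formula cells that run: A1, B1, F7, G8 — 4 in total.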